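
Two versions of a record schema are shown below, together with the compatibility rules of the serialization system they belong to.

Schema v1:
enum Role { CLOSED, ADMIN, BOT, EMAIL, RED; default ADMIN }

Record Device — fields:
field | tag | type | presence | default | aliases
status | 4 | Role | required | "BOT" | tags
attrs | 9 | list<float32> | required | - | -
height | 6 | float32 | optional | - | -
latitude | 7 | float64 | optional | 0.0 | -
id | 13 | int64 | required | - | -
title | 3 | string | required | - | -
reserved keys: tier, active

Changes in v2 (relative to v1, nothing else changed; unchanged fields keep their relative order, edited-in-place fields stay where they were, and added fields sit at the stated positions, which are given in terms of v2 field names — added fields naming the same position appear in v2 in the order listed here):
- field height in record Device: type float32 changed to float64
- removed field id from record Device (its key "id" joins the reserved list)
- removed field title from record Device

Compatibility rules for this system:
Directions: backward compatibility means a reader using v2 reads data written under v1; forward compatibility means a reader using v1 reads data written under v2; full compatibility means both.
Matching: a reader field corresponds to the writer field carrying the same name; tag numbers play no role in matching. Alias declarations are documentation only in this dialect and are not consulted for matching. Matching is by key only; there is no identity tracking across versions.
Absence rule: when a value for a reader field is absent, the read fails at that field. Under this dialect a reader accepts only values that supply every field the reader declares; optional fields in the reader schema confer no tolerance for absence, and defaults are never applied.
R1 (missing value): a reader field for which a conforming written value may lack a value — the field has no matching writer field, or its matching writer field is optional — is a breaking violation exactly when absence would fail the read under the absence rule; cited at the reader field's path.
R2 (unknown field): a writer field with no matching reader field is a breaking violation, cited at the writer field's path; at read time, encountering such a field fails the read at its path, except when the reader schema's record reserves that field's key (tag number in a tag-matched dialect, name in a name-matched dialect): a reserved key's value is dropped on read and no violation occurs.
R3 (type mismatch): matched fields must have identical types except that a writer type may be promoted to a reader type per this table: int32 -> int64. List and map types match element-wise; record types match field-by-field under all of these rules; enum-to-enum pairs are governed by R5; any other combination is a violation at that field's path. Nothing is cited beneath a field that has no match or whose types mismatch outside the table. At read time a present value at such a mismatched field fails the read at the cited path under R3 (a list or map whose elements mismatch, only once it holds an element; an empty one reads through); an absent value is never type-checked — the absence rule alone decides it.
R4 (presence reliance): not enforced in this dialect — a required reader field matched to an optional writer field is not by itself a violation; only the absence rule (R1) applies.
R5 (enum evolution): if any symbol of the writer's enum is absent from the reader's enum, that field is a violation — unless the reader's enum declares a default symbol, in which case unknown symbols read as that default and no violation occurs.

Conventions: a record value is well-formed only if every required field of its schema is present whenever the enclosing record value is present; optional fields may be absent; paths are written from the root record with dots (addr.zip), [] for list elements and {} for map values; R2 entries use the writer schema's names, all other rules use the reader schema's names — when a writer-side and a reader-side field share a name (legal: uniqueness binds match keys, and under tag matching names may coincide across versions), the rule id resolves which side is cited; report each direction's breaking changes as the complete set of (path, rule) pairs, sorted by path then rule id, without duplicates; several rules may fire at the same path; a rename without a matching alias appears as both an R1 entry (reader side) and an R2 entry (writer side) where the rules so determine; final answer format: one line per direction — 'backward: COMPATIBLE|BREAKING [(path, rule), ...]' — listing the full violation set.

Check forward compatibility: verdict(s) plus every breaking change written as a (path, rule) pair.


forward: BREAKING [(height, R1), (height, R3), (id, R1), (latitude, R1), (title, R1)]

arrows below run writer -> reader for Device
forward pass over Device, reader schema v1, writer schema v2:
  status <- status (Role -> Role, writer required)
  attrs <- attrs (list<float32> -> list<float32>, writer required)
  height <- height (float64 -> float32, writer optional)
  latitude <- latitude (float64 -> float64, writer optional)
  id has no writer counterpart
  title has no writer counterpart
  R1 fires at height
  R3 fires at height
  R1 fires at id
  R1 fires at latitude
  R1 fires at title
  => forward verdict for Device: BREAKING, 5 violation(s)


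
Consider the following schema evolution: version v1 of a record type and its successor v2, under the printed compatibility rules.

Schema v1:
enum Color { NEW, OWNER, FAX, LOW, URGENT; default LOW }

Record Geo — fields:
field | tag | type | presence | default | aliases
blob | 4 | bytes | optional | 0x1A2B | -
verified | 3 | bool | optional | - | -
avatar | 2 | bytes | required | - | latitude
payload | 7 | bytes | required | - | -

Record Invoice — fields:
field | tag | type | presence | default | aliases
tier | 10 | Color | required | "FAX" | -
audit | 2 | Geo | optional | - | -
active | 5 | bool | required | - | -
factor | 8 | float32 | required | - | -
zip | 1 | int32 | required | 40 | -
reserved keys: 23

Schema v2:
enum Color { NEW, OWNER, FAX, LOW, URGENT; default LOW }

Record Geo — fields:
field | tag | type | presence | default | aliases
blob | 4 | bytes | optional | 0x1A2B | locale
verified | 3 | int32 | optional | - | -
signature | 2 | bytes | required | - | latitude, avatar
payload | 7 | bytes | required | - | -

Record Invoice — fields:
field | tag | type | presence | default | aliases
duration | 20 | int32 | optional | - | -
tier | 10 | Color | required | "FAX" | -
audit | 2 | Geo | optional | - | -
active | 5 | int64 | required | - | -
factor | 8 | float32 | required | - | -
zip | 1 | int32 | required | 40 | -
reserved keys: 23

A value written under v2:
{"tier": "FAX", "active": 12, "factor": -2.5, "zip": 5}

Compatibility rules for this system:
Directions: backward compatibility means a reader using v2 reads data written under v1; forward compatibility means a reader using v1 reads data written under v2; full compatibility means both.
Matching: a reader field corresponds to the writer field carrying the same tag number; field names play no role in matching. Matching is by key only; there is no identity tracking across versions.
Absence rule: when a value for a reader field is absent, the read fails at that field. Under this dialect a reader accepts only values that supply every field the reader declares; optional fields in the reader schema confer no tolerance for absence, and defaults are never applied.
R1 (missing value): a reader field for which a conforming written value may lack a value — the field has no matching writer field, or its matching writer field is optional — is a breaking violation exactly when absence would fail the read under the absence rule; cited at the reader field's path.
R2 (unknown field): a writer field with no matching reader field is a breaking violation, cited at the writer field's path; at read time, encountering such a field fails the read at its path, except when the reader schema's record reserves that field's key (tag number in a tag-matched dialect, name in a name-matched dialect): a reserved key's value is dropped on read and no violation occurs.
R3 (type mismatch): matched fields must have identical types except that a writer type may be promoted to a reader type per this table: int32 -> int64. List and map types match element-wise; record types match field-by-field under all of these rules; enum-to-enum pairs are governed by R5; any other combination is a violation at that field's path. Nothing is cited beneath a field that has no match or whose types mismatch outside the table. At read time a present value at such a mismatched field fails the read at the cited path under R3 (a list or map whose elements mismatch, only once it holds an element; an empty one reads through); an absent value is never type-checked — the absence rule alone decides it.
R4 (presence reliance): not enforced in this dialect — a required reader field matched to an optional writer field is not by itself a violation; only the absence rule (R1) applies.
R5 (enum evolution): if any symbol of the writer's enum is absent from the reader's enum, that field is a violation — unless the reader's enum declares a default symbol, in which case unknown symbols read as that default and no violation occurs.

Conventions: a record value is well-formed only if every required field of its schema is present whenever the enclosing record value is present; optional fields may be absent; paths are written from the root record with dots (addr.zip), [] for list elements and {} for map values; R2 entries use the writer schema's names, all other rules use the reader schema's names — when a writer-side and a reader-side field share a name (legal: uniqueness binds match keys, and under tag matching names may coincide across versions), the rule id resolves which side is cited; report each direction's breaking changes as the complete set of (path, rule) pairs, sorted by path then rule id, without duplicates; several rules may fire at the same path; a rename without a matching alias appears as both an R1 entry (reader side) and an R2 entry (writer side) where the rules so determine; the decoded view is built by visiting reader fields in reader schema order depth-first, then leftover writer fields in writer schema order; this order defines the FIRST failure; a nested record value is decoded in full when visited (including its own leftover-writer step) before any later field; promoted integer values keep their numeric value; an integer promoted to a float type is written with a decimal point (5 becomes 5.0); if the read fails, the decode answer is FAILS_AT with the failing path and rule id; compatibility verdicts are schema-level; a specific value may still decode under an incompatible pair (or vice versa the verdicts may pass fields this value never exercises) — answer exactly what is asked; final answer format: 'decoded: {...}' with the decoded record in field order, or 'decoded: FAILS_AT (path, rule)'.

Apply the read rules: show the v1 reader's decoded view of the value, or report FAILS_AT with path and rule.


decoded: FAILS_AT (audit, R1)

arrows below run writer -> reader for Invoice
decode walk for Invoice under reader schema v1:
  tier := "FAX"
  read fails at audit under R1 (no fill)
  => FAILS_AT (audit, R1)
checking off the Invoice differences that do not matter here:
  field active in record Invoice: type bool changed to int64 -> schema-level compatibility only; this Invoice value's decode is unchanged
  added field duration to record Invoice: optional int32, tag 20 (in v2 it sits immediately before tier) -> schema-level compatibility only; this Invoice value's decode is unchanged
  field verified in record Geo: type bool changed to int32 -> schema-level compatibility only; this Invoice value's decode is unchanged
  renamed field avatar to signature in record Geo (alias avatar declared on the renamed field) -> triggers nothing under the printed rules; the Invoice answer is the same either way


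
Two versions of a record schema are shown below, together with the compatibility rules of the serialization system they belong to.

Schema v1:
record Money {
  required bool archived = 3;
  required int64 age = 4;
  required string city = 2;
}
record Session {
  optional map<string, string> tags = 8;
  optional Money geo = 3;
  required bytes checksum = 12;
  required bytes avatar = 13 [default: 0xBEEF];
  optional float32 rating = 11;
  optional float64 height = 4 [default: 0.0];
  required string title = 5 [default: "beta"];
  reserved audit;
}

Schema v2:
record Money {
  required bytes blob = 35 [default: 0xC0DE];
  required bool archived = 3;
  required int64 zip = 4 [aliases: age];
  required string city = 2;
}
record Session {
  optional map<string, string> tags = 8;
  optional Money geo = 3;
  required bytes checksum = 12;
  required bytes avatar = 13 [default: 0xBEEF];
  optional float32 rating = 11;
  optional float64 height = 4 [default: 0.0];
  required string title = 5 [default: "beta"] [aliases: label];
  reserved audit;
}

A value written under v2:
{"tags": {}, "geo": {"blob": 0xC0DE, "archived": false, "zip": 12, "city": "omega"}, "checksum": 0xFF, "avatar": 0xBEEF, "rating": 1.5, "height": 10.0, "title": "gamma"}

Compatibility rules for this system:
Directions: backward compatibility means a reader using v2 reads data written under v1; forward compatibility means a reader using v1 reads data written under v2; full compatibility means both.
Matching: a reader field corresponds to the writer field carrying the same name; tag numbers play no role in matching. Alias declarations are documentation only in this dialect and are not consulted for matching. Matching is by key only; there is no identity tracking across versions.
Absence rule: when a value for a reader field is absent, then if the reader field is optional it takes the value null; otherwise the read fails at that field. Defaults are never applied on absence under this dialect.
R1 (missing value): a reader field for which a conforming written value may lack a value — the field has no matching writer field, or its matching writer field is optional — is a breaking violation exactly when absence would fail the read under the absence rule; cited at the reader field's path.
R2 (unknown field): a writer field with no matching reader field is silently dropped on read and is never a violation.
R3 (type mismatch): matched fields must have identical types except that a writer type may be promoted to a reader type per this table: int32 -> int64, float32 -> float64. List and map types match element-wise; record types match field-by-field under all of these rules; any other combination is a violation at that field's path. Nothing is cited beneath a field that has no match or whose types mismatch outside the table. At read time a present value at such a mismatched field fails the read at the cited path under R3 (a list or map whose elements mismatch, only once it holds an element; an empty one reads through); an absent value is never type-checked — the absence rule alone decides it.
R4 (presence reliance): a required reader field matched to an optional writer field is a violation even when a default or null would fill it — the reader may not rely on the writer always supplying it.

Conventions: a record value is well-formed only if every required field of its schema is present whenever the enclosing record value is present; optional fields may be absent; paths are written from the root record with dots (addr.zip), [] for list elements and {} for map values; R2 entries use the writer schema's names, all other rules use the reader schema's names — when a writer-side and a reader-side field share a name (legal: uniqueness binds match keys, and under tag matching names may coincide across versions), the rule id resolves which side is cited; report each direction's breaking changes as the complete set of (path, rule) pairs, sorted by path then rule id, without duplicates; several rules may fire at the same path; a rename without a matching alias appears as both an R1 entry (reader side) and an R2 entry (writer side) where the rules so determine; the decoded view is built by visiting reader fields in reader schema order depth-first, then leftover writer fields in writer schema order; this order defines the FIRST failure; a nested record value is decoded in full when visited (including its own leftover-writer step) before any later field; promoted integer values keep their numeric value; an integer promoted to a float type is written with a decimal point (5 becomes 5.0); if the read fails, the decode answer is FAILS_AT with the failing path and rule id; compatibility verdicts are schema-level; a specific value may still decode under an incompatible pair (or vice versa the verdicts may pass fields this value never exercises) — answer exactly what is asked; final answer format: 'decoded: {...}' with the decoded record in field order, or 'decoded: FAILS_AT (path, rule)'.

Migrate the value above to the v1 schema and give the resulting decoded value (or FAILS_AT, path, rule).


each type pair in Session: writer, then reader
decoding the Session value with the v1 reader:
  tags := {}
  geo.archived := false
  read fails at geo.age under R1 (no fill)
  => FAILS_AT (geo.age, R1)
the rest of the Session diff is inert for this question:
  added field blob to record Money: required bytes, tag 35, default 0xC0DE (in v2 it sits immediately before archived) -> shifts the Session verdicts, not this decode

decoded: FAILS_AT (geo.age, R1)


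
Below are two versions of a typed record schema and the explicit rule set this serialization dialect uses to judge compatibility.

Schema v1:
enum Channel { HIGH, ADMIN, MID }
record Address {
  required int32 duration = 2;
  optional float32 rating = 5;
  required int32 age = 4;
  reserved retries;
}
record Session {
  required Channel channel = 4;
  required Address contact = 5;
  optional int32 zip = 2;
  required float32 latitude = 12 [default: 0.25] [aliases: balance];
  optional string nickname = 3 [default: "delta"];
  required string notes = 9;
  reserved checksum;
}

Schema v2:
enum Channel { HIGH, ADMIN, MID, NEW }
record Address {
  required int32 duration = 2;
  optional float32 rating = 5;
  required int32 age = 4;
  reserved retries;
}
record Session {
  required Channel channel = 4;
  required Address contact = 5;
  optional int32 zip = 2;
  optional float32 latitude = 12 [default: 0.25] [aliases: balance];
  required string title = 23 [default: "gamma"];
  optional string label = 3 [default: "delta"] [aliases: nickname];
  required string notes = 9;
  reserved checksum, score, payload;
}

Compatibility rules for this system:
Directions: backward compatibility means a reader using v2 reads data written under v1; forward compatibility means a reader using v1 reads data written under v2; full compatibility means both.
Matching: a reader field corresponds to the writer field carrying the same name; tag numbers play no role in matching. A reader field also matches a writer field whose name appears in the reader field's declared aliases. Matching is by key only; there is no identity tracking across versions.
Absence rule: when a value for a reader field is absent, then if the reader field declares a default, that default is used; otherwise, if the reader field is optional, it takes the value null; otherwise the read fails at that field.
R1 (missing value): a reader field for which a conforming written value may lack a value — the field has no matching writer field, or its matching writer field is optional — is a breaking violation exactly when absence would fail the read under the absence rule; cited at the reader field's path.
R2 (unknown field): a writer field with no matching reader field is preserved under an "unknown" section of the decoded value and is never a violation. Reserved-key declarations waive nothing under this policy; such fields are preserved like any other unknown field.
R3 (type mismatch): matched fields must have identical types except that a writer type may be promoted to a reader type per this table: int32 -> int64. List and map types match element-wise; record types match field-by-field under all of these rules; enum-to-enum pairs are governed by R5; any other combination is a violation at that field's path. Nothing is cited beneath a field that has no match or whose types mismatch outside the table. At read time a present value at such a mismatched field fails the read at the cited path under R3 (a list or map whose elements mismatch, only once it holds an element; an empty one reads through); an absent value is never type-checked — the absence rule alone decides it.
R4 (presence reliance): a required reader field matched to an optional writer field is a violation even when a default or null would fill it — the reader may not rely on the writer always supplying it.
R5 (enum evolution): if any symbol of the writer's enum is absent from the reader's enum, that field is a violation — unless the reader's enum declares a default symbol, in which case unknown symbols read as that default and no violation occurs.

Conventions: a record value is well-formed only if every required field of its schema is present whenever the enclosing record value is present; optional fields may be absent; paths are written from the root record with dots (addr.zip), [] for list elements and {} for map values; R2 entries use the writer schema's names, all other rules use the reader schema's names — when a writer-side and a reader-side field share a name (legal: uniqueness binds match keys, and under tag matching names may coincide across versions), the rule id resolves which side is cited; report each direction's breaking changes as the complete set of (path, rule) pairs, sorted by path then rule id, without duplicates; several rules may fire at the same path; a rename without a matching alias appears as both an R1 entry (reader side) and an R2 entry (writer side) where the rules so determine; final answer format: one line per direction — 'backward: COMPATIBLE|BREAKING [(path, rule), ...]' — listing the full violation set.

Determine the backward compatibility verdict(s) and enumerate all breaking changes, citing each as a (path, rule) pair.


backward: COMPATIBLE []

each type pair in Session: writer, then reader
backward for Session (reader v2, writer v1):
  channel: Channel -> Channel, writer required; from channel
  contact: Address -> Address, writer required; from contact
  zip: int32 -> int32, writer optional; from zip
  latitude: float32 -> float32, writer required; from latitude
  title: no writer match
  label: string -> string, writer optional; from nickname
  notes: string -> string, writer required; from notes
  contact.duration: int32 -> int32, writer required; from contact.duration
  contact.rating: float32 -> float32, writer optional; from contact.rating
  contact.age: int32 -> int32, writer required; from contact.age
  nothing fires on Session: backward is COMPATIBLE
the rest of the Session diff is inert for this question:
  enum Channel (field channel in record Session): symbol NEW added -> matters only for Session's forward compatibility — outside the asked direction
  added field title to record Session: required string, tag 23, default "gamma" (in v2 it sits immediately before label) -> fires no rule on Session, leaving the asked answer as it is
  field latitude in record Session: required changed to optional -> matters only for Session's forward compatibility — outside the asked direction
  renamed field nickname to label in record Session (alias nickname declared on the renamed field) -> fires no rule on Session, leaving the asked answer as it is


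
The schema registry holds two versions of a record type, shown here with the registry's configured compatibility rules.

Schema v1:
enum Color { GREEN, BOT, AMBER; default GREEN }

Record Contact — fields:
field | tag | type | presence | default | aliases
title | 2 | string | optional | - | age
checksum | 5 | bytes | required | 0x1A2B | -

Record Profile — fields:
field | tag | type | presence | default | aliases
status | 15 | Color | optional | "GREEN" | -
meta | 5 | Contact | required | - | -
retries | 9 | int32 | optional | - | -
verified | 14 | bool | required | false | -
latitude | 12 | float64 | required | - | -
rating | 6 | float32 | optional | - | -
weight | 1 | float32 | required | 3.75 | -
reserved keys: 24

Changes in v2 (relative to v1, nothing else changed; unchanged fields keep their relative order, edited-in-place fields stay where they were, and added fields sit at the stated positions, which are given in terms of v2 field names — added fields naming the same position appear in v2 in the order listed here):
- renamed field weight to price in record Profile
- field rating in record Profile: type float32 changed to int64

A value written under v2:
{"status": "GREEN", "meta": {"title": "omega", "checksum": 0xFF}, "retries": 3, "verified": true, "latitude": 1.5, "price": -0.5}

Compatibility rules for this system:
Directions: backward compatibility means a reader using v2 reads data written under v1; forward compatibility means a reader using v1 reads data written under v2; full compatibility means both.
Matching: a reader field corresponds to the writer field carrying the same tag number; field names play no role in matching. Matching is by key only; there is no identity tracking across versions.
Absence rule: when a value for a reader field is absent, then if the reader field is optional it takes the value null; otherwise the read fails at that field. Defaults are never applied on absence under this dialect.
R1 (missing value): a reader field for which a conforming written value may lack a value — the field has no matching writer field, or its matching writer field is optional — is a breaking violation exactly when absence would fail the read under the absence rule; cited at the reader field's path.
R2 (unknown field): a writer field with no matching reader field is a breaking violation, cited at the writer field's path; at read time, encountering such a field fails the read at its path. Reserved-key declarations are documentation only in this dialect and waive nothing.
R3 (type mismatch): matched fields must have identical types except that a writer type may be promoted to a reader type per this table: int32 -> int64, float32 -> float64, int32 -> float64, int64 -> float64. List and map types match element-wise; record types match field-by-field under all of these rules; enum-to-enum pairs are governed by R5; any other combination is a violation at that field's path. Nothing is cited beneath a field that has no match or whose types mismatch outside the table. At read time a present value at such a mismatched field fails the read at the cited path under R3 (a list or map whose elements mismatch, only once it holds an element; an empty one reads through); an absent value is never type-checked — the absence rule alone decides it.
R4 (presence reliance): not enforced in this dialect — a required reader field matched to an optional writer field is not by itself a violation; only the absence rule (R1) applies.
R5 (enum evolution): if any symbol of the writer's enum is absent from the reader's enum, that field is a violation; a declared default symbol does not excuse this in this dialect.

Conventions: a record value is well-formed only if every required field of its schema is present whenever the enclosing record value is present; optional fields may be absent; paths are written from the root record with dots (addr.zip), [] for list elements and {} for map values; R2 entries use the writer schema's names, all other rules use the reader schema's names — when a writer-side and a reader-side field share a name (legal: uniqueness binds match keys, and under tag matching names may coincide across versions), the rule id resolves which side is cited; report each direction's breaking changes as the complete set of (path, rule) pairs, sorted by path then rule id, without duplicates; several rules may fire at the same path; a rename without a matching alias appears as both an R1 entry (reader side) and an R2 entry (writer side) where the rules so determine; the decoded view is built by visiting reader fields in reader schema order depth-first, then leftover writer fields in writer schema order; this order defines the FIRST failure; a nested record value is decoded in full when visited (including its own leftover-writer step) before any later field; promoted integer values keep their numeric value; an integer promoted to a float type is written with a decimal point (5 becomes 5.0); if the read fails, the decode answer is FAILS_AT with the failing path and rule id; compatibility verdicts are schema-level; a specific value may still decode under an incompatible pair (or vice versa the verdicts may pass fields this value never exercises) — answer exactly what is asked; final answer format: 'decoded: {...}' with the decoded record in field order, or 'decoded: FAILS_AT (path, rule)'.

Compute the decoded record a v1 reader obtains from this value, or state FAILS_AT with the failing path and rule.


in Profile below, arrows point writer -> reader
decode (reader v1):
  status := "GREEN"
  meta.title := "omega"
  meta.checksum := 0xFF
  retries := 3
  verified := true
  latitude := 1.5
  rating := null (absent, optional -> null)
  weight := -0.5 (from writer price)
  => decoded: {"status": "GREEN", "meta": {"title": "omega", "checksum": 0xFF}, "retries": 3, "verified": true, "latitude": 1.5, "rating": null, "weight": -0.5}
the other Profile changes do not affect what is asked:
  renamed field weight to price in record Profile -> inert under this dialect — no rule fires on Profile and the result does not move
  field rating in record Profile: type float32 changed to int64 -> a verdict-level change on Profile — the shown value reads the same

decoded: {"status": "GREEN", "meta": {"title": "omega", "checksum": 0xFF}, "retries": 3, "verified": true, "latitude": 1.5, "rating": null, "weight": -0.5}


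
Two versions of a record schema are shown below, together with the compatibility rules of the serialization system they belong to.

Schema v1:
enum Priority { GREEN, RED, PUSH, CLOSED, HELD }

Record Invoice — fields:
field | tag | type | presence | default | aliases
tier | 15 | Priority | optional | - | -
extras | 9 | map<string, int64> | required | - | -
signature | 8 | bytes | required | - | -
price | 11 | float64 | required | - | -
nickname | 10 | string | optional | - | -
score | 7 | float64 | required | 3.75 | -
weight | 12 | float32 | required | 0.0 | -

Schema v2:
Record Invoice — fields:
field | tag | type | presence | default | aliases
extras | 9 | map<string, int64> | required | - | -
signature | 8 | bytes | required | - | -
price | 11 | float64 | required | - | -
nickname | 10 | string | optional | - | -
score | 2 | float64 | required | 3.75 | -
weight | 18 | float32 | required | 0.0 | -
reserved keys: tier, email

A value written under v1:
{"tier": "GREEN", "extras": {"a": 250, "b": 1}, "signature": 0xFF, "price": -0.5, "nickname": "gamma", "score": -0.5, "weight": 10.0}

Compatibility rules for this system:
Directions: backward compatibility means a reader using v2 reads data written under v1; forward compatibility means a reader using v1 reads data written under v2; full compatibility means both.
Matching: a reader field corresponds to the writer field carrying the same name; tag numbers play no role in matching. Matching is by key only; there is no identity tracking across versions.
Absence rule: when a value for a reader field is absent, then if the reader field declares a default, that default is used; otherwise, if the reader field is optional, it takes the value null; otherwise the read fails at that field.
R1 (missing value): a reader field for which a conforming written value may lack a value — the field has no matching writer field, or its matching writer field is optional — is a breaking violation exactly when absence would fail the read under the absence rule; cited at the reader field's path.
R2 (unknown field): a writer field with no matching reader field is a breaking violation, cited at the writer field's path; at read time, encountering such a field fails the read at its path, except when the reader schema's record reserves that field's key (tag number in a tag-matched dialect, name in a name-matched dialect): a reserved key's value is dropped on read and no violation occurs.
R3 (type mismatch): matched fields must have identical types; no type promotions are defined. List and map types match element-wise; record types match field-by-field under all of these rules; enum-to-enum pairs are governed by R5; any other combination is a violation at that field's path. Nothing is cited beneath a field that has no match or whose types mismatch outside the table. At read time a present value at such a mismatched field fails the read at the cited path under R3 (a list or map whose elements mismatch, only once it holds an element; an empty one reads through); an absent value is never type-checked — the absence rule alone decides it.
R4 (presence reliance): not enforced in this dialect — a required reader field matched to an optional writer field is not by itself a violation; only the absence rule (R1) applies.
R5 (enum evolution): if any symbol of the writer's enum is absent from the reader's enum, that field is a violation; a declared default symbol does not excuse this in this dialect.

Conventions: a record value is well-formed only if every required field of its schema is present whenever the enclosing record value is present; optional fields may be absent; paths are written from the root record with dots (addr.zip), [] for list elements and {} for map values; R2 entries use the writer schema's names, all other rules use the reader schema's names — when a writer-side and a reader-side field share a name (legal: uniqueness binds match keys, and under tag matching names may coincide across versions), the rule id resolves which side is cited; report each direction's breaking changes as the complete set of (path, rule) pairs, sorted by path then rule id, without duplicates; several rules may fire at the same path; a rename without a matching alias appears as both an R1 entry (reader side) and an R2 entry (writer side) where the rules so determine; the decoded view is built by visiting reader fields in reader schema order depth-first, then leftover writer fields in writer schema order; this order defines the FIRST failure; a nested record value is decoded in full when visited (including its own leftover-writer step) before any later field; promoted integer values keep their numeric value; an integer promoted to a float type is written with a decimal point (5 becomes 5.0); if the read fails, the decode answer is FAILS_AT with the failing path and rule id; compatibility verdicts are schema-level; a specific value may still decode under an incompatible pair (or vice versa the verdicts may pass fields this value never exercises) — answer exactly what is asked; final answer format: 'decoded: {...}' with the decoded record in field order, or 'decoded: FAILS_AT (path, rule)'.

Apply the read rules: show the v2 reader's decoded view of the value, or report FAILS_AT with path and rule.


decoded: {"extras": {"a": 250, "b": 1}, "signature": 0xFF, "price": -0.5, "nickname": "gamma", "score": -0.5, "weight": 10.0}

the writer's type comes first in each Invoice pair
decode walk for Invoice under reader schema v2:
  extras := {"a": 250, "b": 1}
  signature := 0xFF
  price := -0.5
  nickname := "gamma"
  score := -0.5
  weight := 10.0
  writer tier: reserved -> dropped
  => decoded: {"extras": {"a": 250, "b": 1}, "signature": 0xFF, "price": -0.5, "nickname": "gamma", "score": -0.5, "weight": 10.0}
remaining Invoice differences; none change what is asked:
  field score in record Invoice: tag 7 changed to 2 -> triggers nothing under the printed rules; the Invoice answer is the same either way
  field weight in record Invoice: tag 12 changed to 18 -> triggers nothing under the printed rules; the Invoice answer is the same either way


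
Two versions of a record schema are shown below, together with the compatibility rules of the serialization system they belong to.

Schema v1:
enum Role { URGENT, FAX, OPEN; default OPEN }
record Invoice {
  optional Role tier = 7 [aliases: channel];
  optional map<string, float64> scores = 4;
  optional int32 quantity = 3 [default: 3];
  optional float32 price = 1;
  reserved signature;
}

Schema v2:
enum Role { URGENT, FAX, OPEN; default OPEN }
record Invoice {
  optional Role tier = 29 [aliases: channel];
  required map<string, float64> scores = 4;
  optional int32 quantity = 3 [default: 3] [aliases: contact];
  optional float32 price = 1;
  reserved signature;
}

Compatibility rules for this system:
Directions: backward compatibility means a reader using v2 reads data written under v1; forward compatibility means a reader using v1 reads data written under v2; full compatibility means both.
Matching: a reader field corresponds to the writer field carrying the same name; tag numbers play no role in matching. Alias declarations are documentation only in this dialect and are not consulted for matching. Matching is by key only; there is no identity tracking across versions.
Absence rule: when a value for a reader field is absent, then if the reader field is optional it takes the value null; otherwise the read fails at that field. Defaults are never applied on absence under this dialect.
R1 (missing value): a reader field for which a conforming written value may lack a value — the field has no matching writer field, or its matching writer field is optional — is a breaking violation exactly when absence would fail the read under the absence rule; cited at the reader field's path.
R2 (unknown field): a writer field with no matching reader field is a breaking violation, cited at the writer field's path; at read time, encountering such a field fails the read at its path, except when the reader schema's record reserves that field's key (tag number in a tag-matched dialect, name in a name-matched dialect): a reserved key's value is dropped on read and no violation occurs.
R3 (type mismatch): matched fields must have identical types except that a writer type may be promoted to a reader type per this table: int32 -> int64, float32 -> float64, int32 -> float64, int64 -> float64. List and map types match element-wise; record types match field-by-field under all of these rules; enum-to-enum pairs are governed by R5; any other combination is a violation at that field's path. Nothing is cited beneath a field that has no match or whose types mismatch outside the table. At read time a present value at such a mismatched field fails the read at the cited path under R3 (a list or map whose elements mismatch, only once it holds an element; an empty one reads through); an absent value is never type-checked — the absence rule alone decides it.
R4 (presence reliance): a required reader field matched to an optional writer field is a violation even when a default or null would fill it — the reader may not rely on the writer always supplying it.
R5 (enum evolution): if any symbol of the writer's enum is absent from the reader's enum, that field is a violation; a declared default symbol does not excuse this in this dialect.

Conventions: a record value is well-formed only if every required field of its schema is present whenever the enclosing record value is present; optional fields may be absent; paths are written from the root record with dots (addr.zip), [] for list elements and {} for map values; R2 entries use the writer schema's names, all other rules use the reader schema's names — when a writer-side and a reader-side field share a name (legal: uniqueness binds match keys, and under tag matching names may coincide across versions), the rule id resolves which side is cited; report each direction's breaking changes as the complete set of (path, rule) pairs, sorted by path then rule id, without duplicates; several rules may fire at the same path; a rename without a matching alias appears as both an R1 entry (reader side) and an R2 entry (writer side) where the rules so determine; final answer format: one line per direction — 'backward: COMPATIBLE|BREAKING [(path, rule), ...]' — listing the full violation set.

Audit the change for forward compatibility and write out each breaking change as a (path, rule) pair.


the writer's type comes first in each Invoice pair
forward for Invoice (reader v1, writer v2):
  tier: Role -> Role, writer optional; from tier
  scores: map<string, float64> -> map<string, float64>, writer required; from scores
  quantity: int32 -> int32, writer optional; from quantity
  price: float32 -> float32, writer optional; from price
  => forward verdict for Invoice: COMPATIBLE, no violations
diffs on Invoice not affecting the asked answer:
  field scores in record Invoice: optional changed to required -> its effect on Invoice is confined to the backward direction, not asked
  field tier in record Invoice: tag 7 changed to 29 -> fires no rule on Invoice, leaving the asked answer as it is

forward: COMPATIBLE []
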